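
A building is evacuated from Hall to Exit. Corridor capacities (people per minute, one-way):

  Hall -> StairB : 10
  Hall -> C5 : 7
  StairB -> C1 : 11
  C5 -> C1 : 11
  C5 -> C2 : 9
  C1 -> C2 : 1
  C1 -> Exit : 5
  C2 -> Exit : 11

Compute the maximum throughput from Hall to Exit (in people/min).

13

Augment Hall→StairB→C1→Exit: bottleneck 5, flow now 5.
Augment Hall→C5→C2→Exit: bottleneck 7, flow now 12.
Augment Hall→StairB→C1→C2→Exit: bottleneck 1, flow now 13.
No augmenting path remains; maximum flow = 13.
In the residual graph, reachable from Hall: {Hall, StairB, C1}.
Min-cut edges: Hall→C5 (7), C1→C2 (1), C1→Exit (5); capacity 7 + 1 + 5 = 13.
This cut is saturated, so no flow can exceed 13.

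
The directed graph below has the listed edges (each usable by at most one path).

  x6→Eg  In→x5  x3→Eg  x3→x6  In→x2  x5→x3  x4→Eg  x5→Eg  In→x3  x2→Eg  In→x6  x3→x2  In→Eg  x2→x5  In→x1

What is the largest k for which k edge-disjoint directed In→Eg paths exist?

5

Assign every edge capacity 1; by Menger, the answer equals the max flow.
Path In→Eg (+1); total 1.
Path In→x2→Eg (+1); total 2.
Path In→x3→Eg (+1); total 3.
Path In→x5→Eg (+1); total 4.
Path In→x6→Eg (+1); total 5.
No residual In→Eg path; max flow = 5.
Certifying cut of size 5: {In→Eg, In→x2, In→x3, In→x5, In→x6}.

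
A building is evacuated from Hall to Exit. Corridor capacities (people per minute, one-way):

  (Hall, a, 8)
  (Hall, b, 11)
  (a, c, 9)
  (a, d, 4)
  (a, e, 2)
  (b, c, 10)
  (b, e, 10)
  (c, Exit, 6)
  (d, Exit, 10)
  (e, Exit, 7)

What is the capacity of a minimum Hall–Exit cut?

17

Augment Hall→a→c→Exit: bottleneck 6, flow now 6.
Augment Hall→a→d→Exit: bottleneck 2, flow now 8.
Augment Hall→b→e→Exit: bottleneck 7, flow now 15.
Augment Hall→b→c→a→d→Exit: bottleneck 2, flow now 17. (uses reverse residual edge)
No augmenting path remains; maximum flow = 17.
By max-flow min-cut, the minimum cut capacity equals the max flow.
In the residual graph, reachable from Hall: {Hall, a, b, c, e}.
Min-cut edges: a→d (4), c→Exit (6), e→Exit (7); capacity 4 + 6 + 7 = 17.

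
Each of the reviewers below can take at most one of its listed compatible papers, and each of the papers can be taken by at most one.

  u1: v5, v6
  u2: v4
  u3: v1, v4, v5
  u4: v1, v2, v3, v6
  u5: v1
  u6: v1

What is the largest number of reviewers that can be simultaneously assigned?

5

Unit-capacity flow: source→left, listed edges, right→sink; max matching = max flow.
Augmenting path u1→v5 (+1); matched 1.
Augmenting path u2→v4 (+1); matched 2.
Augmenting path u3→v1 (+1); matched 3.
Augmenting path u4→v2 (+1); matched 4.
Augmenting path u5→v1→u3→v5→u1→v6 (+1); matched 5.
No augmenting path remains; maximum matching = 5.
König certificate: {u1, u2, u3, u4, v1} is a vertex cover of size 5 (every listed pair touches it), so no matching can be larger.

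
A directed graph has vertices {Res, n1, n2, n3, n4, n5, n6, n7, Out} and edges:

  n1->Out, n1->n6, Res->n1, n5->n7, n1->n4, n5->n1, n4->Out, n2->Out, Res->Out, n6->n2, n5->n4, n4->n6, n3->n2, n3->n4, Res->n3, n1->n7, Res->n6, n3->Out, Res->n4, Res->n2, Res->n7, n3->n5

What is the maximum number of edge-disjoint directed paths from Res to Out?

5

Assign every edge capacity 1; by Menger, the answer equals the max flow.
Path Res→Out (+1); total 1.
Path Res→n1→Out (+1); total 2.
Path Res→n2→Out (+1); total 3.
Path Res→n3→Out (+1); total 4.
Path Res→n4→Out (+1); total 5.
No residual Res→Out path; max flow = 5.
Certifying cut of size 5: {Res→Out, Res→n1, Res→n3, Res→n4, n2→Out}.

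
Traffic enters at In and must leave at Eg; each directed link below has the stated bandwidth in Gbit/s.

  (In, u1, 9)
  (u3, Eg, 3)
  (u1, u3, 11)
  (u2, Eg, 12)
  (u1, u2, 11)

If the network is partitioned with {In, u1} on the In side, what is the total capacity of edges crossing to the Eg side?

22

Edges leaving {In, u1}: u1→u2 (11), u1→u3 (11).
Cut capacity = 11 + 11 = 22.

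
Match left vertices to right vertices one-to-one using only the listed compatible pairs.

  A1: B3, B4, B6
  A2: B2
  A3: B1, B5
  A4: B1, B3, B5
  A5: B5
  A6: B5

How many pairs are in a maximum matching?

5

Unit-capacity flow: source→left, listed edges, right→sink; max matching = max flow.
Augmenting path A1→B3 (+1); matched 1.
Augmenting path A2→B2 (+1); matched 2.
Augmenting path A3→B1 (+1); matched 3.
Augmenting path A4→B5 (+1); matched 4.
Augmenting path A5→B5→A4→B3→A1→B4 (+1); matched 5.
No augmenting path remains; maximum matching = 5.
König certificate: {A1, A2, A3, A4, B5} is a vertex cover of size 5 (every listed pair touches it), so no matching can be larger.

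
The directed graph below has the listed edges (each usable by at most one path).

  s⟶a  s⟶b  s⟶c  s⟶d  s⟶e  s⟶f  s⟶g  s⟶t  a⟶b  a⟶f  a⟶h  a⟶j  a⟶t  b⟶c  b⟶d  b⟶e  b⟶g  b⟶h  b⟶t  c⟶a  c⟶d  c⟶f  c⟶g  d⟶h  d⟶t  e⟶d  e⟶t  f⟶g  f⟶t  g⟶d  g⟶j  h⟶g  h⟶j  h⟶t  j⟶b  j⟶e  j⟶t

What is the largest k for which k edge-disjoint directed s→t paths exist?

8

Assign every edge capacity 1; by Menger, the answer equals the max flow.
Path s→t (+1); total 1.
Path s→a→t (+1); total 2.
Path s→b→t (+1); total 3.
Path s→d→t (+1); total 4.
Path s→e→t (+1); total 5.
Path s→f→t (+1); total 6.
Path s→g→j→t (+1); total 7.
Path s→c→a→h→t (+1); total 8.
No residual s→t path; max flow = 8.
Certifying cut of size 8: {s→a, s→b, s→c, s→d, s→e, s→f, s→g, s→t}.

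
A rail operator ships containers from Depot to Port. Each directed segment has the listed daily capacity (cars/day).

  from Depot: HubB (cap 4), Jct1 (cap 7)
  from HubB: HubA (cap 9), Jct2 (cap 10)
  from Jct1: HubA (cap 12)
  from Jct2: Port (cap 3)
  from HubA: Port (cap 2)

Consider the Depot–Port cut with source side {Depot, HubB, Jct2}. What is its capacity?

19

Edges leaving {Depot, HubB, Jct2}: Depot→Jct1 (7), HubB→HubA (9), Jct2→Port (3).
Cut capacity = 7 + 9 + 3 = 19.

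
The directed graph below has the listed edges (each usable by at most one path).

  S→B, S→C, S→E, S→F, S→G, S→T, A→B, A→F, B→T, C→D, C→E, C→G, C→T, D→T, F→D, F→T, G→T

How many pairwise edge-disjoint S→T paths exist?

5

Assign every edge capacity 1; by Menger, the answer equals the max flow.
Path S→T (+1); total 1.
Path S→B→T (+1); total 2.
Path S→C→T (+1); total 3.
Path S→F→T (+1); total 4.
Path S→G→T (+1); total 5.
No residual S→T path; max flow = 5.
Certifying cut of size 5: {S→B, S→C, S→F, S→G, S→T}.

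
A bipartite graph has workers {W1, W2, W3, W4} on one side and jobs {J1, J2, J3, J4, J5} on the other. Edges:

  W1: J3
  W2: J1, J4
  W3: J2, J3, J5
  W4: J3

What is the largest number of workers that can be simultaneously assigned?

3

Unit-capacity flow: source→left, listed edges, right→sink; max matching = max flow.
Augmenting path W1→J3 (+1); matched 1.
Augmenting path W2→J1 (+1); matched 2.
Augmenting path W3→J2 (+1); matched 3.
No augmenting path remains; maximum matching = 3.
König certificate: {W2, W3, J3} is a vertex cover of size 3 (every listed pair touches it), so no matching can be larger.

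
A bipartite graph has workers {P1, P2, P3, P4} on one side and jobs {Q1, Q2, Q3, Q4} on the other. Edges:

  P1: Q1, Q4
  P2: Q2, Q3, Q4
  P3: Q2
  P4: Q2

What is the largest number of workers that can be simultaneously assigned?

3

Unit-capacity flow: source→left, listed edges, right→sink; max matching = max flow.
Augmenting path P1→Q1 (+1); matched 1.
Augmenting path P2→Q2 (+1); matched 2.
Augmenting path P3→Q2→P2→Q3 (+1); matched 3.
No augmenting path remains; maximum matching = 3.
König certificate: {P1, P2, Q2} is a vertex cover of size 3 (every listed pair touches it), so no matching can be larger.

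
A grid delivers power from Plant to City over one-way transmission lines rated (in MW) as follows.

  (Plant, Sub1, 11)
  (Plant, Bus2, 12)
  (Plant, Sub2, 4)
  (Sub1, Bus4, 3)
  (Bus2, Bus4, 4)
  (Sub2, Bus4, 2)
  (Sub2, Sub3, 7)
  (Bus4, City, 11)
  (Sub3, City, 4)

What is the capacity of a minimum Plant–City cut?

11

Augment Plant→Sub1→Bus4→City: bottleneck 3, flow now 3.
Augment Plant→Bus2→Bus4→City: bottleneck 4, flow now 7.
Augment Plant→Sub2→Bus4→City: bottleneck 2, flow now 9.
Augment Plant→Sub2→Sub3→City: bottleneck 2, flow now 11.
No augmenting path remains; maximum flow = 11.
By max-flow min-cut, the minimum cut capacity equals the max flow.
In the residual graph, reachable from Plant: {Plant, Sub1, Bus2}.
Min-cut edges: Plant→Sub2 (4), Sub1→Bus4 (3), Bus2→Bus4 (4); capacity 4 + 3 + 4 = 11.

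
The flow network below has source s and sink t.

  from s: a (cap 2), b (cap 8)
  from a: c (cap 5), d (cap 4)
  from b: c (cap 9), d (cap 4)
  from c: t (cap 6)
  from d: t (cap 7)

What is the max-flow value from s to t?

10

Augment s→a→c→t: bottleneck 2, flow now 2.
Augment s→b→c→t: bottleneck 4, flow now 6.
Augment s→b→d→t: bottleneck 4, flow now 10.
No augmenting path remains; maximum flow = 10.
In the residual graph, reachable from s: {s}.
Min-cut edges: s→a (2), s→b (8); capacity 2 + 8 = 10.
This cut is saturated, so no flow can exceed 10.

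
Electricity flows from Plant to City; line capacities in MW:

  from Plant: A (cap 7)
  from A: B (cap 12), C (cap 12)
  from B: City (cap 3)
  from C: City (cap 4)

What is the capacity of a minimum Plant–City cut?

Augment Plant→A→B→City: bottleneck 3, flow now 3.
Augment Plant→A→C→City: bottleneck 4, flow now 7.
No augmenting path remains; maximum flow = 7.
By max-flow min-cut, the minimum cut capacity equals the max flow.
In the residual graph, reachable from Plant: {Plant}.
Min-cut edges: Plant→A (7); capacity 7 = 7.

7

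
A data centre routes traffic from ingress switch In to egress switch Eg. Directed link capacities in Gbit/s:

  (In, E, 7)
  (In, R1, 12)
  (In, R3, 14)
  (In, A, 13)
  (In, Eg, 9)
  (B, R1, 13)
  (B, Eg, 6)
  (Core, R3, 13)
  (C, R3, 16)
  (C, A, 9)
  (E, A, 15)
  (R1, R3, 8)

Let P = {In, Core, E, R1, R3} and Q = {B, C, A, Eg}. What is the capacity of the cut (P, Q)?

Edges leaving {In, Core, E, R1, R3}: In→A (13), In→Eg (9), E→A (15).
Cut capacity = 13 + 9 + 15 = 37.

37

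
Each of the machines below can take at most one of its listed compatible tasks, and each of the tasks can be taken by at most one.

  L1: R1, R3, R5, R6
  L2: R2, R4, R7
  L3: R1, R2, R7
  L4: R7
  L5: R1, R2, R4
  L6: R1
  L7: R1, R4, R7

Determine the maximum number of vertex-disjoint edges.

Unit-capacity flow: source→left, listed edges, right→sink; max matching = max flow.
Augmenting path L1→R1 (+1); matched 1.
Augmenting path L2→R2 (+1); matched 2.
Augmenting path L3→R7 (+1); matched 3.
Augmenting path L5→R4 (+1); matched 4.
Augmenting path L6→R1→L1→R3 (+1); matched 5.
No augmenting path remains; maximum matching = 5.
König certificate: {L1, R1, R2, R4, R7} is a vertex cover of size 5 (every listed pair touches it), so no matching can be larger.

5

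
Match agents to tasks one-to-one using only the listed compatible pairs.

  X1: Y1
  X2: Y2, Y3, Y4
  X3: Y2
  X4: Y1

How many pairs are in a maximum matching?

Unit-capacity flow: source→left, listed edges, right→sink; max matching = max flow.
Augmenting path X1→Y1 (+1); matched 1.
Augmenting path X2→Y2 (+1); matched 2.
Augmenting path X3→Y2→X2→Y3 (+1); matched 3.
No augmenting path remains; maximum matching = 3.
König certificate: {X2, X3, Y1} is a vertex cover of size 3 (every listed pair touches it), so no matching can be larger.

3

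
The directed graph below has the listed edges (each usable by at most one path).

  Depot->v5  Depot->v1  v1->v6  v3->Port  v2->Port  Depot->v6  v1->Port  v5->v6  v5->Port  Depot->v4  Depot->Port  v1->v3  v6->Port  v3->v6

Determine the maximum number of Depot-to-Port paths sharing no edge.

4

Assign every edge capacity 1; by Menger, the answer equals the max flow.
Path Depot→Port (+1); total 1.
Path Depot→v1→Port (+1); total 2.
Path Depot→v5→Port (+1); total 3.
Path Depot→v6→Port (+1); total 4.
No residual Depot→Port path; max flow = 4.
Certifying cut of size 4: {Depot→Port, Depot→v1, Depot→v5, Depot→v6}.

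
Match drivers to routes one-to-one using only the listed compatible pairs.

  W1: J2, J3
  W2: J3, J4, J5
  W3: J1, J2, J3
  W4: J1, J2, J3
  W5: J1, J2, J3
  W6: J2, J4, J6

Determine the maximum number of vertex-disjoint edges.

5

Unit-capacity flow: source→left, listed edges, right→sink; max matching = max flow.
Augmenting path W1→J2 (+1); matched 1.
Augmenting path W2→J3 (+1); matched 2.
Augmenting path W3→J1 (+1); matched 3.
Augmenting path W6→J4 (+1); matched 4.
Augmenting path W4→J3→W2→J5 (+1); matched 5.
No augmenting path remains; maximum matching = 5.
König certificate: {W2, W6, J1, J2, J3} is a vertex cover of size 5 (every listed pair touches it), so no matching can be larger.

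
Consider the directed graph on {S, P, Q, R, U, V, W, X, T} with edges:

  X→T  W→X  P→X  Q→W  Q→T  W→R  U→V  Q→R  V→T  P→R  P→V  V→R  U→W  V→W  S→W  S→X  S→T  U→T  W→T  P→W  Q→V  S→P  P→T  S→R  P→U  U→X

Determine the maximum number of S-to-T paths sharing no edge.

Assign every edge capacity 1; by Menger, the answer equals the max flow.
Path S→T (+1); total 1.
Path S→P→T (+1); total 2.
Path S→W→T (+1); total 3.
Path S→X→T (+1); total 4.
No residual S→T path; max flow = 4.
Certifying cut of size 4: {S→P, S→T, S→W, S→X}.

4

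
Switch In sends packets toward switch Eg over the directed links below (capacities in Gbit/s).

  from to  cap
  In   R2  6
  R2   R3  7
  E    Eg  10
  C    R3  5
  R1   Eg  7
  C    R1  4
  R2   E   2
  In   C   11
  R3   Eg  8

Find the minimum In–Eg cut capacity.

14

Augment In→C→R1→Eg: bottleneck 4, flow now 4.
Augment In→C→R3→Eg: bottleneck 5, flow now 9.
Augment In→R2→E→Eg: bottleneck 2, flow now 11.
Augment In→R2→R3→Eg: bottleneck 3, flow now 14.
No augmenting path remains; maximum flow = 14.
By max-flow min-cut, the minimum cut capacity equals the max flow.
In the residual graph, reachable from In: {In, C, R2, R3}.
Min-cut edges: C→R1 (4), R2→E (2), R3→Eg (8); capacity 4 + 2 + 8 = 14.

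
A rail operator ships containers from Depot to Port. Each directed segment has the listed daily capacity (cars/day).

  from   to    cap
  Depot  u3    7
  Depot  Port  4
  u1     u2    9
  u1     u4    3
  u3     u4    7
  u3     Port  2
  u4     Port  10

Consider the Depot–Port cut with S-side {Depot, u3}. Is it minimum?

Given cut capacity: 4 + 7 + 2 = 13.
Augment Depot→Port: bottleneck 4, flow now 4.
Augment Depot→u3→Port: bottleneck 2, flow now 6.
Augment Depot→u3→u4→Port: bottleneck 5, flow now 11.
No augmenting path remains; maximum flow = 11.
In the residual graph, reachable from Depot: {Depot}.
Min-cut edges: Depot→u3 (7), Depot→Port (4); capacity 7 + 4 = 11.
Cut capacity 13 exceeds the max flow 11, so it is not minimum.

No — its capacity is 13, but the minimum cut has capacity 11.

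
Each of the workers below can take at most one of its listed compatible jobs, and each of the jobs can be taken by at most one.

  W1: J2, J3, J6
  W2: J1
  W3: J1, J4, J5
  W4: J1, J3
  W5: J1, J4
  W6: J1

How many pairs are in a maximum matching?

5

Unit-capacity flow: source→left, listed edges, right→sink; max matching = max flow.
Augmenting path W1→J2 (+1); matched 1.
Augmenting path W2→J1 (+1); matched 2.
Augmenting path W3→J4 (+1); matched 3.
Augmenting path W4→J3 (+1); matched 4.
Augmenting path W5→J4→W3→J5 (+1); matched 5.
No augmenting path remains; maximum matching = 5.
König certificate: {W1, W3, W4, W5, J1} is a vertex cover of size 5 (every listed pair touches it), so no matching can be larger.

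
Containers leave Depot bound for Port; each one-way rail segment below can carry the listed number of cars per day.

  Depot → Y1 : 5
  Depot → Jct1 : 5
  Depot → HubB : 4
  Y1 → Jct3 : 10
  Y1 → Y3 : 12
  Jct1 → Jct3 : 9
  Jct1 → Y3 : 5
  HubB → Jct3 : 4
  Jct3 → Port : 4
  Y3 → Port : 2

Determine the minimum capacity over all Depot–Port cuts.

Augment Depot→Y1→Jct3→Port: bottleneck 4, flow now 4.
Augment Depot→Y1→Y3→Port: bottleneck 1, flow now 5.
Augment Depot→Jct1→Y3→Port: bottleneck 1, flow now 6.
No augmenting path remains; maximum flow = 6.
By max-flow min-cut, the minimum cut capacity equals the max flow.
In the residual graph, reachable from Depot: {Depot, Y1, Jct1, HubB, Jct3, Y3}.
Min-cut edges: Jct3→Port (4), Y3→Port (2); capacity 4 + 2 = 6.

6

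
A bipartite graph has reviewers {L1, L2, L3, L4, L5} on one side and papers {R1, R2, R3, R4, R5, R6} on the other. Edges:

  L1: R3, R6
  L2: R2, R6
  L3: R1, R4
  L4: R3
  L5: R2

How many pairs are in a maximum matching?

Unit-capacity flow: source→left, listed edges, right→sink; max matching = max flow.
Augmenting path L1→R3 (+1); matched 1.
Augmenting path L2→R2 (+1); matched 2.
Augmenting path L3→R1 (+1); matched 3.
Augmenting path L4→R3→L1→R6 (+1); matched 4.
No augmenting path remains; maximum matching = 4.
König certificate: {L3, R2, R3, R6} is a vertex cover of size 4 (every listed pair touches it), so no matching can be larger.

4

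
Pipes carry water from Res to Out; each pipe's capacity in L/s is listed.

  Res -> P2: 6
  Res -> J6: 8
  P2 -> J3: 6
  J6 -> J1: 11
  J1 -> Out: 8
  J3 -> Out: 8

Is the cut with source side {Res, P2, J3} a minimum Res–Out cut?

Given cut capacity: 8 + 8 = 16.
Augment Res→P2→J3→Out: bottleneck 6, flow now 6.
Augment Res→J6→J1→Out: bottleneck 8, flow now 14.
No augmenting path remains; maximum flow = 14.
In the residual graph, reachable from Res: {Res}.
Min-cut edges: Res→P2 (6), Res→J6 (8); capacity 6 + 8 = 14.
Cut capacity 16 exceeds the max flow 14, so it is not minimum.

No — its capacity is 16, but the minimum cut has capacity 14.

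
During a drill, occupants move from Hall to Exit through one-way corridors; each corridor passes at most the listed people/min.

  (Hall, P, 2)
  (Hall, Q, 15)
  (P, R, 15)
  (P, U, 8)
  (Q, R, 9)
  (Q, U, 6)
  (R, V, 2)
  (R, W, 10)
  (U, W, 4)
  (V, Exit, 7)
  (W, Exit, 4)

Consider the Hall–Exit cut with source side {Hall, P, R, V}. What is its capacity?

40

Edges leaving {Hall, P, R, V}: Hall→Q (15), P→U (8), R→W (10), V→Exit (7).
Cut capacity = 15 + 8 + 10 + 7 = 40.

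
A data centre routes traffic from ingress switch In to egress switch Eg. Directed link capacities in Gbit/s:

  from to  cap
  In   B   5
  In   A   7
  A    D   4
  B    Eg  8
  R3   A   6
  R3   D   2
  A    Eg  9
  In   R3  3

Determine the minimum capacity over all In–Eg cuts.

Augment In→A→Eg: bottleneck 7, flow now 7.
Augment In→B→Eg: bottleneck 5, flow now 12.
Augment In→R3→A→Eg: bottleneck 2, flow now 14.
No augmenting path remains; maximum flow = 14.
By max-flow min-cut, the minimum cut capacity equals the max flow.
In the residual graph, reachable from In: {In, A, R3, D}.
Min-cut edges: In→B (5), A→Eg (9); capacity 5 + 9 = 14.

14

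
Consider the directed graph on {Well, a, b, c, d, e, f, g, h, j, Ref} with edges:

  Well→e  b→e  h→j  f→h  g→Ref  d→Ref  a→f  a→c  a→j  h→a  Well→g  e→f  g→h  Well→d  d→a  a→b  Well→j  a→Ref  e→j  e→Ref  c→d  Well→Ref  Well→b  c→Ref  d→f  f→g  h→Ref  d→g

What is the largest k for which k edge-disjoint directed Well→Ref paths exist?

Assign every edge capacity 1; by Menger, the answer equals the max flow.
Path Well→Ref (+1); total 1.
Path Well→d→Ref (+1); total 2.
Path Well→e→Ref (+1); total 3.
Path Well→g→Ref (+1); total 4.
Path Well→b→e→f→h→Ref (+1); total 5.
No residual Well→Ref path; max flow = 5.
Certifying cut of size 5: {Well→Ref, Well→b, Well→d, Well→e, Well→g}.

5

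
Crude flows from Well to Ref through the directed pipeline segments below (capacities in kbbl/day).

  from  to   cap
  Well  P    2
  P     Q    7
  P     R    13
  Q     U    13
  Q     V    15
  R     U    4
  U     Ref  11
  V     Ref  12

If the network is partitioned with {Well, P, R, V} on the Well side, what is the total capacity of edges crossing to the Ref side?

23

Edges leaving {Well, P, R, V}: P→Q (7), R→U (4), V→Ref (12).
Cut capacity = 7 + 4 + 12 = 23.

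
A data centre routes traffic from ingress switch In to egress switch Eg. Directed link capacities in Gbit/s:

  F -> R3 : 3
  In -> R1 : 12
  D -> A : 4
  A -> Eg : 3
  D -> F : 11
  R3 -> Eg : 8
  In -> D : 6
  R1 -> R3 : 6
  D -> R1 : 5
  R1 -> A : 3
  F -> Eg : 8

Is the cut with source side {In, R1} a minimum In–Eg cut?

Yes — it is a minimum cut (capacity 15).

Given cut capacity: 6 + 3 + 6 = 15.
Augment In→D→A→Eg: bottleneck 3, flow now 3.
Augment In→D→F→Eg: bottleneck 3, flow now 6.
Augment In→R1→R3→Eg: bottleneck 6, flow now 12.
Augment In→R1→A→D→F→Eg: bottleneck 3, flow now 15. (uses reverse residual edge)
No augmenting path remains; maximum flow = 15.
Cut capacity 15 equals the max flow, so it is a minimum cut.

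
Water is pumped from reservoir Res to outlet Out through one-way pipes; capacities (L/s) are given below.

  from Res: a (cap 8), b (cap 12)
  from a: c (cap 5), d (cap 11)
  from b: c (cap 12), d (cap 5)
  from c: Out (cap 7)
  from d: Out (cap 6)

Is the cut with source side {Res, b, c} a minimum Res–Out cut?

No — its capacity is 20, but the minimum cut has capacity 13.

Given cut capacity: 8 + 5 + 7 = 20.
Augment Res→a→c→Out: bottleneck 5, flow now 5.
Augment Res→a→d→Out: bottleneck 3, flow now 8.
Augment Res→b→c→Out: bottleneck 2, flow now 10.
Augment Res→b→d→Out: bottleneck 3, flow now 13.
No augmenting path remains; maximum flow = 13.
In the residual graph, reachable from Res: {Res, a, b, c, d}.
Min-cut edges: c→Out (7), d→Out (6); capacity 7 + 6 = 13.
Cut capacity 20 exceeds the max flow 13, so it is not minimum.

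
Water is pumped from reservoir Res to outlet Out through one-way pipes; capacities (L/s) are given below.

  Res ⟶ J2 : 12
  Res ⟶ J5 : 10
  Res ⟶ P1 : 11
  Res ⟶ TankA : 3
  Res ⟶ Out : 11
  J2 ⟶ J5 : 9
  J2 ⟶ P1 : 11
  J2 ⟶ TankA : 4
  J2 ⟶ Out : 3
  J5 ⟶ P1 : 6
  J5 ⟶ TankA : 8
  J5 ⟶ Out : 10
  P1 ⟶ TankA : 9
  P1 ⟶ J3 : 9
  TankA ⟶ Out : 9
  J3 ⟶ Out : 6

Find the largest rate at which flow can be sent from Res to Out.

39

Augment Res→Out: bottleneck 11, flow now 11.
Augment Res→J2→Out: bottleneck 3, flow now 14.
Augment Res→J5→Out: bottleneck 10, flow now 24.
Augment Res→TankA→Out: bottleneck 3, flow now 27.
Augment Res→J2→TankA→Out: bottleneck 4, flow now 31.
Augment Res→P1→TankA→Out: bottleneck 2, flow now 33.
Augment Res→P1→J3→Out: bottleneck 6, flow now 39.
No augmenting path remains; maximum flow = 39.
In the residual graph, reachable from Res: {Res, J2, J5, P1, TankA, J3}.
Min-cut edges: Res→Out (11), J2→Out (3), J5→Out (10), TankA→Out (9), J3→Out (6); capacity 11 + 3 + 10 + 9 + 6 = 39.
This cut is saturated, so no flow can exceed 39.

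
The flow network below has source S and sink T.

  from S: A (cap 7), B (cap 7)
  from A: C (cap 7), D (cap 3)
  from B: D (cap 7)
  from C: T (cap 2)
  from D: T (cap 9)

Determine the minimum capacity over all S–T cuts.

Augment S→A→C→T: bottleneck 2, flow now 2.
Augment S→A→D→T: bottleneck 3, flow now 5.
Augment S→B→D→T: bottleneck 6, flow now 11.
No augmenting path remains; maximum flow = 11.
By max-flow min-cut, the minimum cut capacity equals the max flow.
In the residual graph, reachable from S: {S, A, B, C, D}.
Min-cut edges: C→T (2), D→T (9); capacity 2 + 9 = 11.

11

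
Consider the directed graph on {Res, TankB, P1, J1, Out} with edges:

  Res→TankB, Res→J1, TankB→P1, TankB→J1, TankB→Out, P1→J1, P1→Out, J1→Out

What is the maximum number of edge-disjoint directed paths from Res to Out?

2

Assign every edge capacity 1; by Menger, the answer equals the max flow.
Path Res→TankB→Out (+1); total 1.
Path Res→J1→Out (+1); total 2.
No residual Res→Out path; max flow = 2.
Certifying cut of size 2: {Res→J1, Res→TankB}.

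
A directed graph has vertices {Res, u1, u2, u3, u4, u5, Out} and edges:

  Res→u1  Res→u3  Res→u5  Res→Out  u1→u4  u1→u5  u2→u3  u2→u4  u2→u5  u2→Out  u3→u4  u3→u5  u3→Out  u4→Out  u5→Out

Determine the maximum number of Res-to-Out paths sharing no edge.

Assign every edge capacity 1; by Menger, the answer equals the max flow.
Path Res→Out (+1); total 1.
Path Res→u3→Out (+1); total 2.
Path Res→u5→Out (+1); total 3.
Path Res→u1→u4→Out (+1); total 4.
No residual Res→Out path; max flow = 4.
Certifying cut of size 4: {Res→Out, Res→u1, Res→u3, Res→u5}.

4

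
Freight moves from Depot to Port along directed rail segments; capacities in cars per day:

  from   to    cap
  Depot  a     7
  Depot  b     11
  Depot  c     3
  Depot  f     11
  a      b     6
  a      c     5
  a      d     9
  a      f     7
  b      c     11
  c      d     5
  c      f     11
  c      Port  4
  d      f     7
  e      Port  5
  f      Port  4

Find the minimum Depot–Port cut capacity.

Augment Depot→c→Port: bottleneck 3, flow now 3.
Augment Depot→f→Port: bottleneck 4, flow now 7.
Augment Depot→a→c→Port: bottleneck 1, flow now 8.
No augmenting path remains; maximum flow = 8.
By max-flow min-cut, the minimum cut capacity equals the max flow.
In the residual graph, reachable from Depot: {Depot, a, b, c, d, f}.
Min-cut edges: c→Port (4), f→Port (4); capacity 4 + 4 = 8.

8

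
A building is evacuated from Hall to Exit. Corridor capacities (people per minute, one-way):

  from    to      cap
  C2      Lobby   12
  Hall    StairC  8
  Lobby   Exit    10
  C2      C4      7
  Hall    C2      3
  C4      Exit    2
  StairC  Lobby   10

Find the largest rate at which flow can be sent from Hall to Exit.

Augment Hall→C2→Lobby→Exit: bottleneck 3, flow now 3.
Augment Hall→StairC→Lobby→Exit: bottleneck 7, flow now 10.
Augment Hall→StairC→Lobby→C2→C4→Exit: bottleneck 1, flow now 11. (uses reverse residual edge)
No augmenting path remains; maximum flow = 11.
In the residual graph, reachable from Hall: {Hall}.
Min-cut edges: Hall→C2 (3), Hall→StairC (8); capacity 3 + 8 = 11.
This cut is saturated, so no flow can exceed 11.

11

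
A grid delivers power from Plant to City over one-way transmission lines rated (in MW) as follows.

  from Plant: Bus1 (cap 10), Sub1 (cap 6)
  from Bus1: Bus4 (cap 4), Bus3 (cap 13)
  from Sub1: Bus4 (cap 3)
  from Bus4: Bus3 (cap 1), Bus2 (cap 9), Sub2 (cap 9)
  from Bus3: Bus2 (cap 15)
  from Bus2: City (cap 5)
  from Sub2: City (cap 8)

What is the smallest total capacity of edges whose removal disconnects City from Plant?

Augment Plant→Bus1→Bus4→Bus2→City: bottleneck 4, flow now 4.
Augment Plant→Bus1→Bus3→Bus2→City: bottleneck 1, flow now 5.
Augment Plant→Sub1→Bus4→Sub2→City: bottleneck 3, flow now 8.
Augment Plant→Bus1→Bus3→Bus2→Bus4→Sub2→City: bottleneck 4, flow now 12. (uses reverse residual edge)
No augmenting path remains; maximum flow = 12.
By max-flow min-cut, the minimum cut capacity equals the max flow.
In the residual graph, reachable from Plant: {Plant, Bus1, Sub1, Bus3, Bus2}.
Min-cut edges: Bus1→Bus4 (4), Sub1→Bus4 (3), Bus2→City (5); capacity 4 + 3 + 5 = 12.

12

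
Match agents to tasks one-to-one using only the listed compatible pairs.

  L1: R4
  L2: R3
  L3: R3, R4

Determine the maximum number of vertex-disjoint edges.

2

Unit-capacity flow: source→left, listed edges, right→sink; max matching = max flow.
Augmenting path L1→R4 (+1); matched 1.
Augmenting path L2→R3 (+1); matched 2.
No augmenting path remains; maximum matching = 2.
König certificate: {R3, R4} is a vertex cover of size 2 (every listed pair touches it), so no matching can be larger.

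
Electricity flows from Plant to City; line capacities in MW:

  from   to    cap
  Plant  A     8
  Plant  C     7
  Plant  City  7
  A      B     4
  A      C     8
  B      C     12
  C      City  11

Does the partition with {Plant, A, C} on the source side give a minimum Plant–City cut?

No — its capacity is 22, but the minimum cut has capacity 18.

Given cut capacity: 7 + 4 + 11 = 22.
Augment Plant→City: bottleneck 7, flow now 7.
Augment Plant→C→City: bottleneck 7, flow now 14.
Augment Plant→A→C→City: bottleneck 4, flow now 18.
No augmenting path remains; maximum flow = 18.
In the residual graph, reachable from Plant: {Plant, A, B, C}.
Min-cut edges: Plant→City (7), C→City (11); capacity 7 + 11 = 18.
Cut capacity 22 exceeds the max flow 18, so it is not minimum.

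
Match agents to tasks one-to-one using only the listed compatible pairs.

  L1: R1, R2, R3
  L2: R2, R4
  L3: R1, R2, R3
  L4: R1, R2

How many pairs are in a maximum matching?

Unit-capacity flow: source→left, listed edges, right→sink; max matching = max flow.
Augmenting path L1→R1 (+1); matched 1.
Augmenting path L2→R2 (+1); matched 2.
Augmenting path L3→R3 (+1); matched 3.
Augmenting path L4→R2→L2→R4 (+1); matched 4.
No augmenting path remains; maximum matching = 4.
König certificate: {L1, L2, L3, L4} is a vertex cover of size 4 (every listed pair touches it), so no matching can be larger.

4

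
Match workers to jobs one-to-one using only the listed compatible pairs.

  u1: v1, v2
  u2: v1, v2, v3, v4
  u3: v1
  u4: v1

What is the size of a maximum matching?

Unit-capacity flow: source→left, listed edges, right→sink; max matching = max flow.
Augmenting path u1→v1 (+1); matched 1.
Augmenting path u2→v2 (+1); matched 2.
Augmenting path u3→v1→u1→v2→u2→v3 (+1); matched 3.
No augmenting path remains; maximum matching = 3.
König certificate: {u1, u2, v1} is a vertex cover of size 3 (every listed pair touches it), so no matching can be larger.

3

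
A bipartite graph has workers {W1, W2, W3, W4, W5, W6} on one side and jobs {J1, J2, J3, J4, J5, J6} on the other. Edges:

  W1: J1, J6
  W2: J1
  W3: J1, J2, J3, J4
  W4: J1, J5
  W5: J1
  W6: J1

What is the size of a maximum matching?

Unit-capacity flow: source→left, listed edges, right→sink; max matching = max flow.
Augmenting path W1→J1 (+1); matched 1.
Augmenting path W3→J2 (+1); matched 2.
Augmenting path W4→J5 (+1); matched 3.
Augmenting path W2→J1→W1→J6 (+1); matched 4.
No augmenting path remains; maximum matching = 4.
König certificate: {W1, W3, W4, J1} is a vertex cover of size 4 (every listed pair touches it), so no matching can be larger.

4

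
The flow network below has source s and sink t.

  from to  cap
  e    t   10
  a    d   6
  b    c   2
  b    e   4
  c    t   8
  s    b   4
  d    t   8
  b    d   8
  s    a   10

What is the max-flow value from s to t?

Augment s→a→d→t: bottleneck 6, flow now 6.
Augment s→b→c→t: bottleneck 2, flow now 8.
Augment s→b→d→t: bottleneck 2, flow now 10.
No augmenting path remains; maximum flow = 10.
In the residual graph, reachable from s: {s, a}.
Min-cut edges: s→b (4), a→d (6); capacity 4 + 6 = 10.
This cut is saturated, so no flow can exceed 10.

10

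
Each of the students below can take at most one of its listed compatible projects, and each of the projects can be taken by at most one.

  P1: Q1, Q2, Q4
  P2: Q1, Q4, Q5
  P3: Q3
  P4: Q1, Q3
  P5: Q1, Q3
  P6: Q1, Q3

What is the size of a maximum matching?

4

Unit-capacity flow: source→left, listed edges, right→sink; max matching = max flow.
Augmenting path P1→Q1 (+1); matched 1.
Augmenting path P2→Q4 (+1); matched 2.
Augmenting path P3→Q3 (+1); matched 3.
Augmenting path P4→Q1→P1→Q2 (+1); matched 4.
No augmenting path remains; maximum matching = 4.
König certificate: {P1, P2, Q1, Q3} is a vertex cover of size 4 (every listed pair touches it), so no matching can be larger.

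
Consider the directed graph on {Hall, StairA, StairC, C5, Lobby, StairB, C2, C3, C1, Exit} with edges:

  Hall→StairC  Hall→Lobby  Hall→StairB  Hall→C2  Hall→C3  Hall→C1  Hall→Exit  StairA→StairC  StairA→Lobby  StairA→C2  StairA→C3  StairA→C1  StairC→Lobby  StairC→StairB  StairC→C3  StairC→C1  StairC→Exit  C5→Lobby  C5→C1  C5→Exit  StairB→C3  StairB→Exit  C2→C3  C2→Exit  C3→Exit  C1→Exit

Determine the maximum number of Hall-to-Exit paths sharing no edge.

6

Assign every edge capacity 1; by Menger, the answer equals the max flow.
Path Hall→Exit (+1); total 1.
Path Hall→StairC→Exit (+1); total 2.
Path Hall→StairB→Exit (+1); total 3.
Path Hall→C2→Exit (+1); total 4.
Path Hall→C3→Exit (+1); total 5.
Path Hall→C1→Exit (+1); total 6.
No residual Hall→Exit path; max flow = 6.
Certifying cut of size 6: {Hall→C1, Hall→C2, Hall→C3, Hall→Exit, Hall→StairB, Hall→StairC}.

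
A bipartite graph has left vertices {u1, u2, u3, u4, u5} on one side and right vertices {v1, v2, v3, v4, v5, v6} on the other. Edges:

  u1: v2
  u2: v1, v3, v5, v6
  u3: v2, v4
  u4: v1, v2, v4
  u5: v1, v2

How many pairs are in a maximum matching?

Unit-capacity flow: source→left, listed edges, right→sink; max matching = max flow.
Augmenting path u1→v2 (+1); matched 1.
Augmenting path u2→v1 (+1); matched 2.
Augmenting path u3→v4 (+1); matched 3.
Augmenting path u4→v1→u2→v3 (+1); matched 4.
No augmenting path remains; maximum matching = 4.
König certificate: {u2, v1, v2, v4} is a vertex cover of size 4 (every listed pair touches it), so no matching can be larger.

4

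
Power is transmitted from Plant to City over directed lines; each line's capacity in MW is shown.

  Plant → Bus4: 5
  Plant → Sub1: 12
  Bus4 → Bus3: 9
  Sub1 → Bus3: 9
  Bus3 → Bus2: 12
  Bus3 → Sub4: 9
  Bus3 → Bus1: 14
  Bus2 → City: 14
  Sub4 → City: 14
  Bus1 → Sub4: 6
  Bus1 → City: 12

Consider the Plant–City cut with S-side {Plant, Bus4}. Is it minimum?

Given cut capacity: 12 + 9 = 21.
Augment Plant→Bus4→Bus3→Bus2→City: bottleneck 5, flow now 5.
Augment Plant→Sub1→Bus3→Bus2→City: bottleneck 7, flow now 12.
Augment Plant→Sub1→Bus3→Sub4→City: bottleneck 2, flow now 14.
No augmenting path remains; maximum flow = 14.
In the residual graph, reachable from Plant: {Plant, Sub1}.
Min-cut edges: Plant→Bus4 (5), Sub1→Bus3 (9); capacity 5 + 9 = 14.
Cut capacity 21 exceeds the max flow 14, so it is not minimum.

No — its capacity is 21, but the minimum cut has capacity 14.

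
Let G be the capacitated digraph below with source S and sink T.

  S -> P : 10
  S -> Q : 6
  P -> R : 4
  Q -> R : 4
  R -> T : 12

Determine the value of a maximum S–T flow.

Augment S→P→R→T: bottleneck 4, flow now 4.
Augment S→Q→R→T: bottleneck 4, flow now 8.
No augmenting path remains; maximum flow = 8.
In the residual graph, reachable from S: {S, P, Q}.
Min-cut edges: P→R (4), Q→R (4); capacity 4 + 4 = 8.
This cut is saturated, so no flow can exceed 8.

8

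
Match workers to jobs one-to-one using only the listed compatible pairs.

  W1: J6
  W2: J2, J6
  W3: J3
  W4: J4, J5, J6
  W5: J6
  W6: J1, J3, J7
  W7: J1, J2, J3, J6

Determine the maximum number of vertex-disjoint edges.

Unit-capacity flow: source→left, listed edges, right→sink; max matching = max flow.
Augmenting path W1→J6 (+1); matched 1.
Augmenting path W2→J2 (+1); matched 2.
Augmenting path W3→J3 (+1); matched 3.
Augmenting path W4→J4 (+1); matched 4.
Augmenting path W6→J1 (+1); matched 5.
Augmenting path W7→J1→W6→J7 (+1); matched 6.
No augmenting path remains; maximum matching = 6.
König certificate: {W2, W3, W4, W6, W7, J6} is a vertex cover of size 6 (every listed pair touches it), so no matching can be larger.

6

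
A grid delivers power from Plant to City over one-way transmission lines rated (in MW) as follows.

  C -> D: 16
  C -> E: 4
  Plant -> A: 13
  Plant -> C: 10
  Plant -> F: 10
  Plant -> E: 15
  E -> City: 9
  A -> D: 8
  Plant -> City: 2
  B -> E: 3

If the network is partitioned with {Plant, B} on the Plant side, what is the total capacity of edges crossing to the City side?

53

Edges leaving {Plant, B}: Plant→A (13), Plant→C (10), Plant→E (15), Plant→F (10), Plant→City (2), B→E (3).
Cut capacity = 13 + 10 + 15 + 10 + 2 + 3 = 53.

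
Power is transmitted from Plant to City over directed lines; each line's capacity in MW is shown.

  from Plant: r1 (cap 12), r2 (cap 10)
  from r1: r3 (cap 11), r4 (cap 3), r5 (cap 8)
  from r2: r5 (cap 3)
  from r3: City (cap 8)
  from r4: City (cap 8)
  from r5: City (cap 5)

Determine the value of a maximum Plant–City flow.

15

Augment Plant→r1→r3→City: bottleneck 8, flow now 8.
Augment Plant→r1→r4→City: bottleneck 3, flow now 11.
Augment Plant→r1→r5→City: bottleneck 1, flow now 12.
Augment Plant→r2→r5→City: bottleneck 3, flow now 15.
No augmenting path remains; maximum flow = 15.
In the residual graph, reachable from Plant: {Plant, r2}.
Min-cut edges: Plant→r1 (12), r2→r5 (3); capacity 12 + 3 = 15.
This cut is saturated, so no flow can exceed 15.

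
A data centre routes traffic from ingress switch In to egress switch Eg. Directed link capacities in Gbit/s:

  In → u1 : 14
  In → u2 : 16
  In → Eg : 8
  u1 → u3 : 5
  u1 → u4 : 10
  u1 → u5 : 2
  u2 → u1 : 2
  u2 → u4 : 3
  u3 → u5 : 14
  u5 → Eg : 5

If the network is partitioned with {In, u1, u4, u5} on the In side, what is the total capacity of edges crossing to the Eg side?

34

Edges leaving {In, u1, u4, u5}: In→u2 (16), In→Eg (8), u1→u3 (5), u5→Eg (5).
Cut capacity = 16 + 8 + 5 + 5 = 34.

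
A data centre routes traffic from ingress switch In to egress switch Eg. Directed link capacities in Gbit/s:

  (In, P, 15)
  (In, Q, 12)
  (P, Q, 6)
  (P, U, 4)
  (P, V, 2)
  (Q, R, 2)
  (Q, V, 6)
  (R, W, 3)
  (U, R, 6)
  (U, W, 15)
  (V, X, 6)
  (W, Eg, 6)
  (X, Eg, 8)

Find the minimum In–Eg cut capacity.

12

Augment In→P→U→W→Eg: bottleneck 4, flow now 4.
Augment In→P→V→X→Eg: bottleneck 2, flow now 6.
Augment In→Q→R→W→Eg: bottleneck 2, flow now 8.
Augment In→Q→V→X→Eg: bottleneck 4, flow now 12.
No augmenting path remains; maximum flow = 12.
By max-flow min-cut, the minimum cut capacity equals the max flow.
In the residual graph, reachable from In: {In, P, Q, V}.
Min-cut edges: P→U (4), Q→R (2), V→X (6); capacity 4 + 2 + 6 = 12.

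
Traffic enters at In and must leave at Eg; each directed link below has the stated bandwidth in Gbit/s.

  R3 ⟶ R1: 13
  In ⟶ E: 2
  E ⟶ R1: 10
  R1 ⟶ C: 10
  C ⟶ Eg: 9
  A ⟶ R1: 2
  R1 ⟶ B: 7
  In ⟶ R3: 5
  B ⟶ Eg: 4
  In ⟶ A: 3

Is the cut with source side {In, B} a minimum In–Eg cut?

No — its capacity is 14, but the minimum cut has capacity 9.

Given cut capacity: 3 + 2 + 5 + 4 = 14.
Augment In→A→R1→B→Eg: bottleneck 2, flow now 2.
Augment In→E→R1→B→Eg: bottleneck 2, flow now 4.
Augment In→R3→R1→C→Eg: bottleneck 5, flow now 9.
No augmenting path remains; maximum flow = 9.
In the residual graph, reachable from In: {In, A}.
Min-cut edges: In→E (2), In→R3 (5), A→R1 (2); capacity 2 + 5 + 2 = 9.
Cut capacity 14 exceeds the max flow 9, so it is not minimum.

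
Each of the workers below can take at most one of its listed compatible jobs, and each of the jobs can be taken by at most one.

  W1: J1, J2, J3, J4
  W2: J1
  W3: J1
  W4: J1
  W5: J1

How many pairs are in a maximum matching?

Unit-capacity flow: source→left, listed edges, right→sink; max matching = max flow.
Augmenting path W1→J1 (+1); matched 1.
Augmenting path W2→J1→W1→J2 (+1); matched 2.
No augmenting path remains; maximum matching = 2.
König certificate: {W1, J1} is a vertex cover of size 2 (every listed pair touches it), so no matching can be larger.

2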